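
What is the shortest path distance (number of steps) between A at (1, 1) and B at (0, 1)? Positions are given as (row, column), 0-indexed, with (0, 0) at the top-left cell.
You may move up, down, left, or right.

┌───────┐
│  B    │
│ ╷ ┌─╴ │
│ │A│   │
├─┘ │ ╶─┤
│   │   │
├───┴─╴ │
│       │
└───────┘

Finding path from (1, 1) to (0, 1):
Path: (1,1) → (0,1)
Distance: 1 steps

Solution:

┌───────┐
│  B    │
│ ╷ ┌─╴ │
│ │A│   │
├─┘ │ ╶─┤
│   │   │
├───┴─╴ │
│       │
└───────┘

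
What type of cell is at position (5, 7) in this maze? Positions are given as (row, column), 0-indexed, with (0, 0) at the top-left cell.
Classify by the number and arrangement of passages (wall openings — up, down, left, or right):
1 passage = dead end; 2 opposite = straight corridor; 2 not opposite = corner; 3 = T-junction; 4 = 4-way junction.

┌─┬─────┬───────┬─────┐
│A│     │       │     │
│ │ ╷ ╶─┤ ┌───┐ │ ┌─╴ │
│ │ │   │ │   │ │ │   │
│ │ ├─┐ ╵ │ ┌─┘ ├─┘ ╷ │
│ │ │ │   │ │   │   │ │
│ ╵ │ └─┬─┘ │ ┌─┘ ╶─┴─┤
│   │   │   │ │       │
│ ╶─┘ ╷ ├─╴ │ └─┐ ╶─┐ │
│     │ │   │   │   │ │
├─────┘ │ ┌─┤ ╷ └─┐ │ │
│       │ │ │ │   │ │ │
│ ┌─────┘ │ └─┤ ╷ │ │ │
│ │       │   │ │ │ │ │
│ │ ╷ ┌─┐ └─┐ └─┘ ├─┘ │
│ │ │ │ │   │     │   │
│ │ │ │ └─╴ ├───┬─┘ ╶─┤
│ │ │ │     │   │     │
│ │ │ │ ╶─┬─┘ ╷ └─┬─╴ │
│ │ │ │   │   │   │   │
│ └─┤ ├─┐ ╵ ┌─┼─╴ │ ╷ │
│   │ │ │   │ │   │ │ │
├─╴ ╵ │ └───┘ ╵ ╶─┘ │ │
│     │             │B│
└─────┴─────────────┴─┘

Checking cell at (5, 7):
Number of passages: 3
Cell type: T-junction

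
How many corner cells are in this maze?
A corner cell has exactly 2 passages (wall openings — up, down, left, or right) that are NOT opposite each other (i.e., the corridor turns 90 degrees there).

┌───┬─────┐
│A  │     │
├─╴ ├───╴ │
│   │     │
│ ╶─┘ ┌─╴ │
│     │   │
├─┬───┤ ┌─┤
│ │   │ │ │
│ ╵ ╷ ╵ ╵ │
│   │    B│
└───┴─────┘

Counting corner cells (2 non-opposite passages):
Total corners: 15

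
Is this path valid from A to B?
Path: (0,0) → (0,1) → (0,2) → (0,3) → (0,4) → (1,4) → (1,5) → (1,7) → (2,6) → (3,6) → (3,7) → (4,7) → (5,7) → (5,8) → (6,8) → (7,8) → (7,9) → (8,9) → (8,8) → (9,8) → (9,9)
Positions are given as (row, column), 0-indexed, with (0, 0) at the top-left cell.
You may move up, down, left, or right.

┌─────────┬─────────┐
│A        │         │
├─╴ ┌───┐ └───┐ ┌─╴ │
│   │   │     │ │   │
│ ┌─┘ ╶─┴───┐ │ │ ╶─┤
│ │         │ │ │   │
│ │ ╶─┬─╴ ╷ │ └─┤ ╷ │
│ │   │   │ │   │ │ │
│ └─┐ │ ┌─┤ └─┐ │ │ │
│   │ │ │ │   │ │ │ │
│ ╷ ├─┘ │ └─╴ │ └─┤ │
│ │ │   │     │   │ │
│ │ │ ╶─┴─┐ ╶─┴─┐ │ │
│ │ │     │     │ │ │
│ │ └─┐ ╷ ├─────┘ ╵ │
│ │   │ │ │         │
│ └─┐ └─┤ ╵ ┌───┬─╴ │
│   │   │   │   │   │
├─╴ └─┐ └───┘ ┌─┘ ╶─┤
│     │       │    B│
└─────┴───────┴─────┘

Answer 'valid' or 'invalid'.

Checking path validity:
Result: Invalid move at step 7: cannot move from (1, 5) to (1, 7).

invalid

Correct solution:

┌─────────┬─────────┐
│A → → → ↓│         │
├─╴ ┌───┐ └───┐ ┌─╴ │
│   │   │↳ → ↓│ │   │
│ ┌─┘ ╶─┴───┐ │ │ ╶─┤
│ │         │↓│ │   │
│ │ ╶─┬─╴ ╷ │ └─┤ ╷ │
│ │   │   │ │↳ ↓│ │ │
│ └─┐ │ ┌─┤ └─┐ │ │ │
│   │ │ │ │   │↓│ │ │
│ ╷ ├─┘ │ └─╴ │ └─┤ │
│ │ │   │     │↳ ↓│ │
│ │ │ ╶─┴─┐ ╶─┴─┐ │ │
│ │ │     │     │↓│ │
│ │ └─┐ ╷ ├─────┘ ╵ │
│ │   │ │ │      ↳ ↓│
│ └─┐ └─┤ ╵ ┌───┬─╴ │
│   │   │   │   │↓ ↲│
├─╴ └─┐ └───┘ ┌─┘ ╶─┤
│     │       │  ↳ B│
└─────┴───────┴─────┘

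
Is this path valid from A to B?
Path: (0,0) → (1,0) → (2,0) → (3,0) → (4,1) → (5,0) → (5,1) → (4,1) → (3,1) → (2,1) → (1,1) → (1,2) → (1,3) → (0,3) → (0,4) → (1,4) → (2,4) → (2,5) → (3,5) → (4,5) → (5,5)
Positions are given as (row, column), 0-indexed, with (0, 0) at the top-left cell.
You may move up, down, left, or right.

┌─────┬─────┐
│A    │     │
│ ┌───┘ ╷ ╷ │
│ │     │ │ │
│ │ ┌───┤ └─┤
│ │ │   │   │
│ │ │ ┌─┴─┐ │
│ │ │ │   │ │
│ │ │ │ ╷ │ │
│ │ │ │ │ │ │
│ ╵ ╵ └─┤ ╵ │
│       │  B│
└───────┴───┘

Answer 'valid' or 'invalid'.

Checking path validity:
Result: Invalid move at step 4: cannot move from (3, 0) to (4, 1).

invalid

Correct solution:

┌─────┬─────┐
│A    │↱ ↓  │
│ ┌───┘ ╷ ╷ │
│↓│↱ → ↑│↓│ │
│ │ ┌───┤ └─┤
│↓│↑│   │↳ ↓│
│ │ │ ┌─┴─┐ │
│↓│↑│ │   │↓│
│ │ │ │ ╷ │ │
│↓│↑│ │ │ │↓│
│ ╵ ╵ └─┤ ╵ │
│↳ ↑    │  B│
└───────┴───┘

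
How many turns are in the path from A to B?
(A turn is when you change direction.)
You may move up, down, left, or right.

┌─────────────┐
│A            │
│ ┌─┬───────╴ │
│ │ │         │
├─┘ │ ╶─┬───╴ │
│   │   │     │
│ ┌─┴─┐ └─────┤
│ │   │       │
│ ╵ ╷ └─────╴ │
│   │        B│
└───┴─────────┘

Directions: right, right, right, right, right, right, down, left, left, left, left, down, right, down, right, right, right, down
Number of turns: 7

Solution:

┌─────────────┐
│A → → → → → ↓│
│ ┌─┬───────╴ │
│ │ │↓ ← ← ← ↲│
├─┘ │ ╶─┬───╴ │
│   │↳ ↓│     │
│ ┌─┴─┐ └─────┤
│ │   │↳ → → ↓│
│ ╵ ╷ └─────╴ │
│   │        B│
└───┴─────────┘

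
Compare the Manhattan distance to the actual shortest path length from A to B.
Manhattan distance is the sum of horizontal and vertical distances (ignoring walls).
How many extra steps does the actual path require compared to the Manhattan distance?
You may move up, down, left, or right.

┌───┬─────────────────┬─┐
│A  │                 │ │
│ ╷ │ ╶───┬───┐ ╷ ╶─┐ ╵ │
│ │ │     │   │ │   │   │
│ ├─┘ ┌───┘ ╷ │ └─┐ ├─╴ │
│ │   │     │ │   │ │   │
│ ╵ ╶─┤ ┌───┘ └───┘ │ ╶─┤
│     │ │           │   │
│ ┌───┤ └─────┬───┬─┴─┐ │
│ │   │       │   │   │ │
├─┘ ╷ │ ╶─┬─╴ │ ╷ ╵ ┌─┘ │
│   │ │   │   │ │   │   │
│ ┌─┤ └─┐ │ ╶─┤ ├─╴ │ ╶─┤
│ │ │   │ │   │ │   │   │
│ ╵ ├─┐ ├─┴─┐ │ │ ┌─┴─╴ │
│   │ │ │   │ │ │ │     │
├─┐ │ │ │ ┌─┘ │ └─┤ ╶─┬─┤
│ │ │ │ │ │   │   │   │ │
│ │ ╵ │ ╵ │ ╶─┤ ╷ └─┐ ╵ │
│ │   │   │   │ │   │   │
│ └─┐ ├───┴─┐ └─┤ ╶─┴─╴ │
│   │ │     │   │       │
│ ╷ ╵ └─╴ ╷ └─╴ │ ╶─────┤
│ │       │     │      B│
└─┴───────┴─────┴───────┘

Manhattan distance: |11 - 0| + |11 - 0| = 22
Actual path length: 42
Extra steps: 42 - 22 = 20

Solution:

┌───┬─────────────────┬─┐
│A  │↱ → → → → → → → ↓│ │
│ ╷ │ ╶───┬───┐ ╷ ╶─┐ ╵ │
│↓│ │↑    │   │ │   │↳ ↓│
│ ├─┘ ┌───┘ ╷ │ └─┐ ├─╴ │
│↓│↱ ↑│     │ │   │ │↓ ↲│
│ ╵ ╶─┤ ┌───┘ └───┘ │ ╶─┤
│↳ ↑  │ │           │↳ ↓│
│ ┌───┤ └─────┬───┬─┴─┐ │
│ │   │       │   │   │↓│
├─┘ ╷ │ ╶─┬─╴ │ ╷ ╵ ┌─┘ │
│   │ │   │   │ │   │↓ ↲│
│ ┌─┤ └─┐ │ ╶─┤ ├─╴ │ ╶─┤
│ │ │   │ │   │ │   │↳ ↓│
│ ╵ ├─┐ ├─┴─┐ │ │ ┌─┴─╴ │
│   │ │ │   │ │ │ │↓ ← ↲│
├─┐ │ │ │ ┌─┘ │ └─┤ ╶─┬─┤
│ │ │ │ │ │   │   │↳ ↓│ │
│ │ ╵ │ ╵ │ ╶─┤ ╷ └─┐ ╵ │
│ │   │   │   │ │   │↳ ↓│
│ └─┐ ├───┴─┐ └─┤ ╶─┴─╴ │
│   │ │     │   │↓ ← ← ↲│
│ ╷ ╵ └─╴ ╷ └─╴ │ ╶─────┤
│ │       │     │↳ → → B│
└─┴───────┴─────┴───────┘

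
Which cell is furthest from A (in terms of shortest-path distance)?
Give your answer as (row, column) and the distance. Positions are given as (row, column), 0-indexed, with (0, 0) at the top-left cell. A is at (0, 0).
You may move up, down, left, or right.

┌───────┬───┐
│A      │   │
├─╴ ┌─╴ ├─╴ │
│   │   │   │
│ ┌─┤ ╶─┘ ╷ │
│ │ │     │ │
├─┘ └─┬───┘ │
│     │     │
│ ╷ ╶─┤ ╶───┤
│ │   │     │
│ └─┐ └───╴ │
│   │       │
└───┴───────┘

Computing BFS distances from A to all cells:
Furthest cell: (5, 1)
Distance: 28 steps

Path from A to the furthest cell:

┌───────┬───┐
│A → → ↓│   │
├─╴ ┌─╴ ├─╴ │
│   │↓ ↲│↱ ↓│
│ ┌─┤ ╶─┘ ╷ │
│ │ │↳ → ↑│↓│
├─┘ └─┬───┘ │
│↓ ↰  │↓ ← ↲│
│ ╷ ╶─┤ ╶───┤
│↓│↑ ↰│↳ → ↓│
│ └─┐ └───╴ │
│↳ B│↑ ← ← ↲│
└───┴───────┘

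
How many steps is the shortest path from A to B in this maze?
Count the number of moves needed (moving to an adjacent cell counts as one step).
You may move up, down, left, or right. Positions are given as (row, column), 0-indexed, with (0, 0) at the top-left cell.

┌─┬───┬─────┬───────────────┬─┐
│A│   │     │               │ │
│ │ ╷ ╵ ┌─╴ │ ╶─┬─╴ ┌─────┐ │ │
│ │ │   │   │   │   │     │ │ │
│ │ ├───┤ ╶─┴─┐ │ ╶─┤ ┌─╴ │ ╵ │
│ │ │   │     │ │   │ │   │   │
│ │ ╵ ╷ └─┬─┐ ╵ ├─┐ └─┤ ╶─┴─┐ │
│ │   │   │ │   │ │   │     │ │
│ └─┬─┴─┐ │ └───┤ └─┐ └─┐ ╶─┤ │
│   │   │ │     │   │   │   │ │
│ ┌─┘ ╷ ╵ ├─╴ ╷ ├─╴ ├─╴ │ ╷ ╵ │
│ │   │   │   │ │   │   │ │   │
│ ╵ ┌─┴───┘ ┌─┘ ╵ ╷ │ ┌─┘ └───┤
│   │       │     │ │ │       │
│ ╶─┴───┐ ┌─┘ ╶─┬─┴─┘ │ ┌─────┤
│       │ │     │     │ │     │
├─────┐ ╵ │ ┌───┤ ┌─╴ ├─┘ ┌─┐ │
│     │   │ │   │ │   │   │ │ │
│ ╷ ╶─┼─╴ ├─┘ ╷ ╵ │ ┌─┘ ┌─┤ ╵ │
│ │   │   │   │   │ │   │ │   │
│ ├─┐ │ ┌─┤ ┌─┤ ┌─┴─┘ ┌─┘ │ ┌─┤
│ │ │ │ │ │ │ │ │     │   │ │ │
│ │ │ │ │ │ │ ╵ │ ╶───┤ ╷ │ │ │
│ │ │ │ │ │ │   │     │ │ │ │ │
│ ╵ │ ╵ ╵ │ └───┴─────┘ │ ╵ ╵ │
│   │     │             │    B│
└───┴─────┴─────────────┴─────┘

Using BFS to find shortest path:
Start: (0, 0), End: (12, 14)
Path found:
(0,0) → (1,0) → (2,0) → (3,0) → (4,0) → (5,0) → (6,0) → (6,1) → (5,1) → (5,2) → (4,2) → (4,3) → (5,3) → (5,4) → (4,4) → (3,4) → (3,3) → (2,3) → (2,2) → (3,2) → (3,1) → (2,1) → (1,1) → (0,1) → (0,2) → (1,2) → (1,3) → (0,3) → (0,4) → (0,5) → (1,5) → (1,4) → (2,4) → (2,5) → (2,6) → (3,6) → (3,7) → (2,7) → (1,7) → (1,6) → (0,6) → (0,7) → (0,8) → (0,9) → (1,9) → (1,8) → (2,8) → (2,9) → (3,9) → (3,10) → (4,10) → (4,11) → (5,11) → (5,10) → (6,10) → (7,10) → (7,9) → (7,8) → (8,8) → (9,8) → (9,7) → (8,7) → (8,6) → (9,6) → (9,5) → (10,5) → (11,5) → (12,5) → (12,6) → (12,7) → (12,8) → (12,9) → (12,10) → (12,11) → (11,11) → (10,11) → (10,12) → (11,12) → (12,12) → (12,13) → (12,14)
Number of steps: 80

Solution:

┌─┬───┬─────┬───────────────┬─┐
│A│↱ ↓│↱ → ↓│↱ → → ↓        │ │
│ │ ╷ ╵ ┌─╴ │ ╶─┬─╴ ┌─────┐ │ │
│↓│↑│↳ ↑│↓ ↲│↑ ↰│↓ ↲│     │ │ │
│ │ ├───┤ ╶─┴─┐ │ ╶─┤ ┌─╴ │ ╵ │
│↓│↑│↓ ↰│↳ → ↓│↑│↳ ↓│ │   │   │
│ │ ╵ ╷ └─┬─┐ ╵ ├─┐ └─┤ ╶─┴─┐ │
│↓│↑ ↲│↑ ↰│ │↳ ↑│ │↳ ↓│     │ │
│ └─┬─┴─┐ │ └───┤ └─┐ └─┐ ╶─┤ │
│↓  │↱ ↓│↑│     │   │↳ ↓│   │ │
│ ┌─┘ ╷ ╵ ├─╴ ╷ ├─╴ ├─╴ │ ╷ ╵ │
│↓│↱ ↑│↳ ↑│   │ │   │↓ ↲│ │   │
│ ╵ ┌─┴───┘ ┌─┘ ╵ ╷ │ ┌─┘ └───┤
│↳ ↑│       │     │ │↓│       │
│ ╶─┴───┐ ┌─┘ ╶─┬─┴─┘ │ ┌─────┤
│       │ │     │↓ ← ↲│ │     │
├─────┐ ╵ │ ┌───┤ ┌─╴ ├─┘ ┌─┐ │
│     │   │ │↓ ↰│↓│   │   │ │ │
│ ╷ ╶─┼─╴ ├─┘ ╷ ╵ │ ┌─┘ ┌─┤ ╵ │
│ │   │   │↓ ↲│↑ ↲│ │   │ │   │
│ ├─┐ │ ┌─┤ ┌─┤ ┌─┴─┘ ┌─┘ │ ┌─┤
│ │ │ │ │ │↓│ │ │     │↱ ↓│ │ │
│ │ │ │ │ │ │ ╵ │ ╶───┤ ╷ │ │ │
│ │ │ │ │ │↓│   │     │↑│↓│ │ │
│ ╵ │ ╵ ╵ │ └───┴─────┘ │ ╵ ╵ │
│   │     │↳ → → → → → ↑│↳ → B│
└───┴─────┴─────────────┴─────┘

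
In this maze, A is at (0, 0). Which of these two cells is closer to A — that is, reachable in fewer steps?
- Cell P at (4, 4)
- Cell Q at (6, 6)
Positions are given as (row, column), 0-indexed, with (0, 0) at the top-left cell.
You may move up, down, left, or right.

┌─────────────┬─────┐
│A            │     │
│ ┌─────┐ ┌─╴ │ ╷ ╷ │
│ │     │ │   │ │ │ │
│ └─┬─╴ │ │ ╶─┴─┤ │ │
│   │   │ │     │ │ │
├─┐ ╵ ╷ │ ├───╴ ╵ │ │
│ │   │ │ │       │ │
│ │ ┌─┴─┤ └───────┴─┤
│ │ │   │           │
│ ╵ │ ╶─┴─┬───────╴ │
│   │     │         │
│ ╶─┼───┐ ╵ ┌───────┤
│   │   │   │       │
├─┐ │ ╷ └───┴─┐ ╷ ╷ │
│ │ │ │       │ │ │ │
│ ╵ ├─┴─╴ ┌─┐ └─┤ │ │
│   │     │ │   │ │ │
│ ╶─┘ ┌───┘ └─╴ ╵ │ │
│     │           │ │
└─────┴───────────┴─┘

Shortest path A → P at (4, 4): 8 steps
Shortest path A → Q at (6, 6): 30 steps

P is closer (8 steps vs 30 steps).

Path to P:

┌─────────────┬─────┐
│A → → → ↓    │     │
│ ┌─────┐ ┌─╴ │ ╷ ╷ │
│ │     │↓│   │ │ │ │
│ └─┬─╴ │ │ ╶─┴─┤ │ │
│   │   │↓│     │ │ │
├─┐ ╵ ╷ │ ├───╴ ╵ │ │
│ │   │ │↓│       │ │
│ │ ┌─┴─┤ └───────┴─┤
│ │ │   │P          │
│ ╵ │ ╶─┴─┬───────╴ │
│   │     │         │
│ ╶─┼───┐ ╵ ┌───────┤
│   │   │   │       │
├─┐ │ ╷ └───┴─┐ ╷ ╷ │
│ │ │ │       │ │ │ │
│ ╵ ├─┴─╴ ┌─┐ └─┤ │ │
│   │     │ │   │ │ │
│ ╶─┘ ┌───┘ └─╴ ╵ │ │
│     │           │ │
└─────┴───────────┴─┘

Path to Q:

┌─────────────┬─────┐
│A            │     │
│ ┌─────┐ ┌─╴ │ ╷ ╷ │
│↓│     │ │   │ │ │ │
│ └─┬─╴ │ │ ╶─┴─┤ │ │
│↳ ↓│   │ │     │ │ │
├─┐ ╵ ╷ │ ├───╴ ╵ │ │
│ │↓  │ │ │       │ │
│ │ ┌─┴─┤ └───────┴─┤
│ │↓│   │           │
│ ╵ │ ╶─┴─┬───────╴ │
│↓ ↲│     │         │
│ ╶─┼───┐ ╵ ┌───────┤
│↳ ↓│   │   │Q ← ↰  │
├─┐ │ ╷ └───┴─┐ ╷ ╷ │
│ │↓│ │  ↱ → ↓│ │↑│ │
│ ╵ ├─┴─╴ ┌─┐ └─┤ │ │
│↓ ↲│↱ → ↑│ │↳ ↓│↑│ │
│ ╶─┘ ┌───┘ └─╴ ╵ │ │
│↳ → ↑│        ↳ ↑│ │
└─────┴───────────┴─┘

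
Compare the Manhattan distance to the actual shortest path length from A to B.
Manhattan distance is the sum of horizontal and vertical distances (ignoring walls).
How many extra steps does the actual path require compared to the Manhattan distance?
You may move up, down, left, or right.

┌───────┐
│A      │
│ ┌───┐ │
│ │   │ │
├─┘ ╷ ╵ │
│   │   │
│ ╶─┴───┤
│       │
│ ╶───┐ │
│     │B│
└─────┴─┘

Manhattan distance: |4 - 0| + |3 - 0| = 7
Actual path length: 15
Extra steps: 15 - 7 = 8

Solution:

┌───────┐
│A → → ↓│
│ ┌───┐ │
│ │↓ ↰│↓│
├─┘ ╷ ╵ │
│↓ ↲│↑ ↲│
│ ╶─┴───┤
│↳ → → ↓│
│ ╶───┐ │
│     │B│
└─────┴─┘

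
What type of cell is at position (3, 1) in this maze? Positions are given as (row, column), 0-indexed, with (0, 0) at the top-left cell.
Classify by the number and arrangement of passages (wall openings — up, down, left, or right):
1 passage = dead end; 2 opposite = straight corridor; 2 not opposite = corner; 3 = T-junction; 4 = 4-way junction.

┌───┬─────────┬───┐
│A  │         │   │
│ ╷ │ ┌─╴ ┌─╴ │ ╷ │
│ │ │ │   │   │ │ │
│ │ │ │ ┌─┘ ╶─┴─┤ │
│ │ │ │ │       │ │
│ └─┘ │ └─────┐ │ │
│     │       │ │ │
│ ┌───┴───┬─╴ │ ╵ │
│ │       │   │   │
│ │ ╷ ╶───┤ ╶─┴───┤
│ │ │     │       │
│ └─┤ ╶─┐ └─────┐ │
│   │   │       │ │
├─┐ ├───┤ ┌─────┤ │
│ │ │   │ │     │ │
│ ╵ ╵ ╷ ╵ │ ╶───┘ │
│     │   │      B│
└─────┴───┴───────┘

Checking cell at (3, 1):
Number of passages: 2
Cell type: straight corridor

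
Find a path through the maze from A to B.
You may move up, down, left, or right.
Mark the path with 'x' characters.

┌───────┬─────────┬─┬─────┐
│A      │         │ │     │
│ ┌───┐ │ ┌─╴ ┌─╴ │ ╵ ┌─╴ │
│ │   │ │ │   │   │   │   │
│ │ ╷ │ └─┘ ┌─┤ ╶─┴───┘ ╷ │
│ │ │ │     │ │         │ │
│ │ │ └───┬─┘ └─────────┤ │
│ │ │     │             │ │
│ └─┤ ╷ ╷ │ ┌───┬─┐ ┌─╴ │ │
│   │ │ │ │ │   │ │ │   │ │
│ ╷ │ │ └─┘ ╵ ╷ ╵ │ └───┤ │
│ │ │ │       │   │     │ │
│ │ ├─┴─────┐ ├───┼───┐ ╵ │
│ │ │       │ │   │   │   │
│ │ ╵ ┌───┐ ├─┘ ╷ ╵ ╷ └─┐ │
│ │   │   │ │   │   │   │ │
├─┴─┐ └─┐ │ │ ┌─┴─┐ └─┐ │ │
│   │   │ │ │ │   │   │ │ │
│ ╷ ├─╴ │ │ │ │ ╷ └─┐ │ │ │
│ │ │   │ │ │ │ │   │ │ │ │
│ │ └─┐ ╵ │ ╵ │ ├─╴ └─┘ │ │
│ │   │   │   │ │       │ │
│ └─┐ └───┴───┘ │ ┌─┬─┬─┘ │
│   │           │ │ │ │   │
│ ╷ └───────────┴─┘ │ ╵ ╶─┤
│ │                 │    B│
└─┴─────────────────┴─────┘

Finding the shortest path through the maze:
Path length: 34 steps
Directions: right → right → right → down → down → right → right → up → right → up → right → right → down → left → down → right → right → right → right → up → right → down → down → down → down → down → down → down → down → down → down → left → down → right

Solution:

┌───────┬─────────┬─┬─────┐
│A x x x│    x x x│ │     │
│ ┌───┐ │ ┌─╴ ┌─╴ │ ╵ ┌─╴ │
│ │   │x│ │x x│x x│   │x x│
│ │ ╷ │ └─┘ ┌─┤ ╶─┴───┘ ╷ │
│ │ │ │x x x│ │x x x x x│x│
│ │ │ └───┬─┘ └─────────┤ │
│ │ │     │             │x│
│ └─┤ ╷ ╷ │ ┌───┬─┐ ┌─╴ │ │
│   │ │ │ │ │   │ │ │   │x│
│ ╷ │ │ └─┘ ╵ ╷ ╵ │ └───┤ │
│ │ │ │       │   │     │x│
│ │ ├─┴─────┐ ├───┼───┐ ╵ │
│ │ │       │ │   │   │  x│
│ │ ╵ ┌───┐ ├─┘ ╷ ╵ ╷ └─┐ │
│ │   │   │ │   │   │   │x│
├─┴─┐ └─┐ │ │ ┌─┴─┐ └─┐ │ │
│   │   │ │ │ │   │   │ │x│
│ ╷ ├─╴ │ │ │ │ ╷ └─┐ │ │ │
│ │ │   │ │ │ │ │   │ │ │x│
│ │ └─┐ ╵ │ ╵ │ ├─╴ └─┘ │ │
│ │   │   │   │ │       │x│
│ └─┐ └───┴───┘ │ ┌─┬─┬─┘ │
│   │           │ │ │ │x x│
│ ╷ └───────────┴─┘ │ ╵ ╶─┤
│ │                 │  x B│
└─┴─────────────────┴─────┘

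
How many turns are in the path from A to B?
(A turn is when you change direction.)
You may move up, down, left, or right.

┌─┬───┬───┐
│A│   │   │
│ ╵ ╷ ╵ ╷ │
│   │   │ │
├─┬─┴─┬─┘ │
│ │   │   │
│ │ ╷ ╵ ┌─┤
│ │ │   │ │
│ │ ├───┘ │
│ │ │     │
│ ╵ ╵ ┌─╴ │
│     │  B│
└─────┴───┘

Directions: down, right, up, right, down, right, up, right, down, down, left, down, left, up, left, down, down, down, right, up, right, right, down
Number of turns: 18

Solution:

┌─┬───┬───┐
│A│↱ ↓│↱ ↓│
│ ╵ ╷ ╵ ╷ │
│↳ ↑│↳ ↑│↓│
├─┬─┴─┬─┘ │
│ │↓ ↰│↓ ↲│
│ │ ╷ ╵ ┌─┤
│ │↓│↑ ↲│ │
│ │ ├───┘ │
│ │↓│↱ → ↓│
│ ╵ ╵ ┌─╴ │
│  ↳ ↑│  B│
└─────┴───┘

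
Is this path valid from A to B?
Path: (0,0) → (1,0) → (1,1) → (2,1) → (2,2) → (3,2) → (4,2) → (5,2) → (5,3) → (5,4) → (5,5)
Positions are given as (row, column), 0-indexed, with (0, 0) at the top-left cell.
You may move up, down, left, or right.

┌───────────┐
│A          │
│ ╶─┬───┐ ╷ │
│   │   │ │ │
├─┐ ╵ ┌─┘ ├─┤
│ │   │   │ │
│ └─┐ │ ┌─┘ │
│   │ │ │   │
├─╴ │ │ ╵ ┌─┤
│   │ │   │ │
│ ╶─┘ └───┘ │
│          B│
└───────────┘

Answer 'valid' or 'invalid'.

Checking path validity:
Result: All consecutive moves are passable.

valid

Correct solution:

┌───────────┐
│A          │
│ ╶─┬───┐ ╷ │
│↳ ↓│   │ │ │
├─┐ ╵ ┌─┘ ├─┤
│ │↳ ↓│   │ │
│ └─┐ │ ┌─┘ │
│   │↓│ │   │
├─╴ │ │ ╵ ┌─┤
│   │↓│   │ │
│ ╶─┘ └───┘ │
│    ↳ → → B│
└───────────┘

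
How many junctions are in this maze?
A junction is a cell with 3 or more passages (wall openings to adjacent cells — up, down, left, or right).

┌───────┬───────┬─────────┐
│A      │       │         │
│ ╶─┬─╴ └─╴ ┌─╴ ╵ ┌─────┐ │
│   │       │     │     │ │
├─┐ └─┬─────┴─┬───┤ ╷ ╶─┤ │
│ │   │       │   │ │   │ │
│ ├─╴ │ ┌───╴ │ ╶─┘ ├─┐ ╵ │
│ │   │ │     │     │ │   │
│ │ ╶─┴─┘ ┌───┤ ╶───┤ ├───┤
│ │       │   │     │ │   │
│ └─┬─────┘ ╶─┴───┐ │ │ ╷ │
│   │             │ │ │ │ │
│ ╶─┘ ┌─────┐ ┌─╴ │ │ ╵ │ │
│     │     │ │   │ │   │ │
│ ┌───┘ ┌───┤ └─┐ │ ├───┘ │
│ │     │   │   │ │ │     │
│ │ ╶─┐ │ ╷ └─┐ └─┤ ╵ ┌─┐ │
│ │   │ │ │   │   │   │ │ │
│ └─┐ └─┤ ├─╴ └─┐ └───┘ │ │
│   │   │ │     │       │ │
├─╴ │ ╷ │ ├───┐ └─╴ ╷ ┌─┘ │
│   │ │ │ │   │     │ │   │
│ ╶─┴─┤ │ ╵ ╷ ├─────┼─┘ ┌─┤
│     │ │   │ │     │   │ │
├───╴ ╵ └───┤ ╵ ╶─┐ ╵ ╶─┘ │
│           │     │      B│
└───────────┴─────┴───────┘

Checking each cell for number of passages:

Junctions found (3+ passages):
  (0, 5): 3 passages
  (1, 3): 3 passages
  (1, 7): 3 passages
  (1, 10): 3 passages
  (3, 7): 3 passages
  (5, 0): 3 passages
  (5, 5): 3 passages
  (5, 6): 3 passages
  (6, 0): 3 passages
  (6, 8): 3 passages
  (7, 3): 3 passages
  (7, 12): 3 passages
  (9, 2): 3 passages
  (9, 6): 3 passages
  (9, 9): 3 passages
  (9, 10): 3 passages
  (12, 2): 3 passages
  (12, 3): 3 passages
  (12, 7): 3 passages
  (12, 10): 3 passages
Total junctions: 20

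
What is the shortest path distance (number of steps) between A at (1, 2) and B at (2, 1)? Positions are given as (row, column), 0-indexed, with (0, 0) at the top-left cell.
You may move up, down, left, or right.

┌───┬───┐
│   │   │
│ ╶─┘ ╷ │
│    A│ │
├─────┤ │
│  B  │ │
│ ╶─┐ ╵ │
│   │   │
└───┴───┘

Finding path from (1, 2) to (2, 1):
Path: (1,2) → (0,2) → (0,3) → (1,3) → (2,3) → (3,3) → (3,2) → (2,2) → (2,1)
Distance: 8 steps

Solution:

┌───┬───┐
│   │↱ ↓│
│ ╶─┘ ╷ │
│    A│↓│
├─────┤ │
│  B ↰│↓│
│ ╶─┐ ╵ │
│   │↑ ↲│
└───┴───┘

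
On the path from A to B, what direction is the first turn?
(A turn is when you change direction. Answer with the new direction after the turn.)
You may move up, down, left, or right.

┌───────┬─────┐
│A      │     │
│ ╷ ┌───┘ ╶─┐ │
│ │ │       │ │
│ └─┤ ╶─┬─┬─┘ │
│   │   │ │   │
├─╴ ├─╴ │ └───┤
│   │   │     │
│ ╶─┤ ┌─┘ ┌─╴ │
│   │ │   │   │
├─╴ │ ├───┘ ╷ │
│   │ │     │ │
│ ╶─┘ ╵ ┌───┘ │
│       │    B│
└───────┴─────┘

Directions: down, down, right, down, left, down, right, down, left, down, right, right, right, up, right, right, up, right, down, down
First turn direction: right

Solution:

┌───────┬─────┐
│A      │     │
│ ╷ ┌───┘ ╶─┐ │
│↓│ │       │ │
│ └─┤ ╶─┬─┬─┘ │
│↳ ↓│   │ │   │
├─╴ ├─╴ │ └───┤
│↓ ↲│   │     │
│ ╶─┤ ┌─┘ ┌─╴ │
│↳ ↓│ │   │↱ ↓│
├─╴ │ ├───┘ ╷ │
│↓ ↲│ │↱ → ↑│↓│
│ ╶─┘ ╵ ┌───┘ │
│↳ → → ↑│    B│
└───────┴─────┘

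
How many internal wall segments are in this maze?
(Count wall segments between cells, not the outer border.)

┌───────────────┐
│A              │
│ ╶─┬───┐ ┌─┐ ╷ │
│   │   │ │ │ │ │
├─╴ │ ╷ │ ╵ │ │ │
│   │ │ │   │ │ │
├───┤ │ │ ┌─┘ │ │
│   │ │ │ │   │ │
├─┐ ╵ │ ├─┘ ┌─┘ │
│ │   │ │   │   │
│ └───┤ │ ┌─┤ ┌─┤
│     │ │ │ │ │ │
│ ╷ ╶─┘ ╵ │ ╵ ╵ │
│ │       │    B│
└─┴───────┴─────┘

Counting internal wall segments:
Total internal walls: 42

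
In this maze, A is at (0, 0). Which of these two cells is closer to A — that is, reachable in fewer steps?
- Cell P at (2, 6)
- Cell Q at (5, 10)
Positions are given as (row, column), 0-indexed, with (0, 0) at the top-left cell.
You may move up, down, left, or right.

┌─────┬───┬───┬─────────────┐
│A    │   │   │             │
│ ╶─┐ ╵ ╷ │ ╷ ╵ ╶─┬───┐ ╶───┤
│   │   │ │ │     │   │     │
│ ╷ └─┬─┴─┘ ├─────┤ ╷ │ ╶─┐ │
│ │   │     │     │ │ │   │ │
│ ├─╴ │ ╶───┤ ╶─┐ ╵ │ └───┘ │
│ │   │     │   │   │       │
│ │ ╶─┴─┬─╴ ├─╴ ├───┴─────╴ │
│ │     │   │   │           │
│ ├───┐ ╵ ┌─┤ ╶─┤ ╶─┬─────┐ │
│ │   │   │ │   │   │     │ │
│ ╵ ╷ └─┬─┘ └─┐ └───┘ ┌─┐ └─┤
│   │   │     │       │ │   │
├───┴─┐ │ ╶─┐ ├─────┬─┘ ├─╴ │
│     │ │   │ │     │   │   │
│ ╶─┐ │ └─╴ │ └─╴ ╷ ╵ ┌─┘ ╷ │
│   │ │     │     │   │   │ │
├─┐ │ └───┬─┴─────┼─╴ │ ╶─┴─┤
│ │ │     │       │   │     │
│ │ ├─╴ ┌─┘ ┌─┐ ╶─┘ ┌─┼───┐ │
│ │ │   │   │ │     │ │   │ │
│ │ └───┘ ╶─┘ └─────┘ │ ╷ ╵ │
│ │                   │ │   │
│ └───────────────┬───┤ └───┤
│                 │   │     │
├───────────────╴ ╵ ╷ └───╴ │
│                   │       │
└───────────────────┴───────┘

Shortest path A → P at (2, 6): 46 steps
Shortest path A → Q at (5, 10): 57 steps

P is closer (46 steps vs 57 steps).

Path to P:

┌─────┬───┬───┬─────────────┐
│A    │   │↱ ↓│↱ → → → ↓    │
│ ╶─┐ ╵ ╷ │ ╷ ╵ ╶─┬───┐ ╶───┤
│↳ ↓│   │ │↑│↳ ↑  │↓ ↰│↳ → ↓│
│ ╷ └─┬─┴─┘ ├─────┤ ╷ │ ╶─┐ │
│ │↳ ↓│↱ → ↑│P ← ↰│↓│↑│   │↓│
│ ├─╴ │ ╶───┤ ╶─┐ ╵ │ └───┘ │
│ │↓ ↲│↑ ← ↰│   │↑ ↲│↑ ← ← ↲│
│ │ ╶─┴─┬─╴ ├─╴ ├───┴─────╴ │
│ │↳ → ↓│↱ ↑│   │           │
│ ├───┐ ╵ ┌─┤ ╶─┤ ╶─┬─────┐ │
│ │   │↳ ↑│ │   │   │     │ │
│ ╵ ╷ └─┬─┘ └─┐ └───┘ ┌─┐ └─┤
│   │   │     │       │ │   │
├───┴─┐ │ ╶─┐ ├─────┬─┘ ├─╴ │
│     │ │   │ │     │   │   │
│ ╶─┐ │ └─╴ │ └─╴ ╷ ╵ ┌─┘ ╷ │
│   │ │     │     │   │   │ │
├─┐ │ └───┬─┴─────┼─╴ │ ╶─┴─┤
│ │ │     │       │   │     │
│ │ ├─╴ ┌─┘ ┌─┐ ╶─┘ ┌─┼───┐ │
│ │ │   │   │ │     │ │   │ │
│ │ └───┘ ╶─┘ └─────┘ │ ╷ ╵ │
│ │                   │ │   │
│ └───────────────┬───┤ └───┤
│                 │   │     │
├───────────────╴ ╵ ╷ └───╴ │
│                   │       │
└───────────────────┴───────┘

Path to Q:

┌─────┬───┬───┬─────────────┐
│A    │   │↱ ↓│↱ → → → ↓    │
│ ╶─┐ ╵ ╷ │ ╷ ╵ ╶─┬───┐ ╶───┤
│↳ ↓│   │ │↑│↳ ↑  │↓ ↰│↳ → ↓│
│ ╷ └─┬─┴─┘ ├─────┤ ╷ │ ╶─┐ │
│ │↳ ↓│↱ → ↑│↓ ← ↰│↓│↑│   │↓│
│ ├─╴ │ ╶───┤ ╶─┐ ╵ │ └───┘ │
│ │↓ ↲│↑ ← ↰│↳ ↓│↑ ↲│↑ ← ← ↲│
│ │ ╶─┴─┬─╴ ├─╴ ├───┴─────╴ │
│ │↳ → ↓│↱ ↑│↓ ↲│           │
│ ├───┐ ╵ ┌─┤ ╶─┤ ╶─┬─────┐ │
│ │   │↳ ↑│ │↳ ↓│   │Q    │ │
│ ╵ ╷ └─┬─┘ └─┐ └───┘ ┌─┐ └─┤
│   │   │     │↳ → → ↑│ │   │
├───┴─┐ │ ╶─┐ ├─────┬─┘ ├─╴ │
│     │ │   │ │     │   │   │
│ ╶─┐ │ └─╴ │ └─╴ ╷ ╵ ┌─┘ ╷ │
│   │ │     │     │   │   │ │
├─┐ │ └───┬─┴─────┼─╴ │ ╶─┴─┤
│ │ │     │       │   │     │
│ │ ├─╴ ┌─┘ ┌─┐ ╶─┘ ┌─┼───┐ │
│ │ │   │   │ │     │ │   │ │
│ │ └───┘ ╶─┘ └─────┘ │ ╷ ╵ │
│ │                   │ │   │
│ └───────────────┬───┤ └───┤
│                 │   │     │
├───────────────╴ ╵ ╷ └───╴ │
│                   │       │
└───────────────────┴───────┘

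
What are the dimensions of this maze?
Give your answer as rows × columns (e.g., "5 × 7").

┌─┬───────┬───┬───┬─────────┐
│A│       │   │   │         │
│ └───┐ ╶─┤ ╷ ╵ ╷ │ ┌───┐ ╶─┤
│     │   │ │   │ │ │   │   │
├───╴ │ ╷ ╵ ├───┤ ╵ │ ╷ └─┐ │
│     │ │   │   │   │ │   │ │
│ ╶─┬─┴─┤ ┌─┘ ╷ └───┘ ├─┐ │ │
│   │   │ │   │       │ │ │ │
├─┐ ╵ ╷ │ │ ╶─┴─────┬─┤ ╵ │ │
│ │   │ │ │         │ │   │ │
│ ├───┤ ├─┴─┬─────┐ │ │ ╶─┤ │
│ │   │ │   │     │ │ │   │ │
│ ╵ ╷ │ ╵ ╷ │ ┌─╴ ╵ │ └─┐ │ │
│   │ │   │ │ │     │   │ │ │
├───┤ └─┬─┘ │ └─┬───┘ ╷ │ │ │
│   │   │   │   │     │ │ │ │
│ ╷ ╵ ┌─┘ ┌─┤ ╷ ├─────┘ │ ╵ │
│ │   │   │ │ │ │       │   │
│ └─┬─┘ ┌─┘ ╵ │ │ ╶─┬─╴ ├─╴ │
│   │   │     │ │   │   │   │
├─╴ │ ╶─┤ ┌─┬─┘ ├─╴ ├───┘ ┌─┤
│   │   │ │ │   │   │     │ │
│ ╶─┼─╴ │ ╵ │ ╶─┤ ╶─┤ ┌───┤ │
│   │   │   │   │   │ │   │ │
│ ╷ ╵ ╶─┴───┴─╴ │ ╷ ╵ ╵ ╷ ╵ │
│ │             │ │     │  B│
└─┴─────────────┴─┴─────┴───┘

Counting the maze dimensions:
Rows (vertical): 13
Columns (horizontal): 14
Dimensions: 13 × 14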